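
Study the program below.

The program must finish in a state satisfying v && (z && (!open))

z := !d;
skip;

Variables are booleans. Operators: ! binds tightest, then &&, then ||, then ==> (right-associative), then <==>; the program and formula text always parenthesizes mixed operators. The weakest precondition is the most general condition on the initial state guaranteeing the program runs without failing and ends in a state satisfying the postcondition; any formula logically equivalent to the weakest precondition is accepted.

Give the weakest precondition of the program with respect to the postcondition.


Working backward. After the program, the postcondition v && (z && (!open)) must hold; in canonical form it is v && z && (!open).
Before skip: v && z && (!open)
Before z := !d: v && (!d) && (!open)
Answer: WP = v && (!d) && (!open)


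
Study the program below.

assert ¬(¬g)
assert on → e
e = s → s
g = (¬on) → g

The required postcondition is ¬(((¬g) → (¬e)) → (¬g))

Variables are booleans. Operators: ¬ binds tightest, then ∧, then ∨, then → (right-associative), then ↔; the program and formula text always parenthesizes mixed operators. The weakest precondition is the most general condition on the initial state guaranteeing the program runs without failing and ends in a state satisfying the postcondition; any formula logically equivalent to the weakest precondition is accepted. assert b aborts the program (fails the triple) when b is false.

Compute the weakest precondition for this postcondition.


Working backward. After the program, ¬(((¬g) → (¬e)) → (¬g)) must hold.
Before g := (¬on) → g: ¬(((¬((¬on) → g)) → (¬e)) → (¬((¬on) → g)))
Before e := s → s: ¬(((¬on) → g) → (¬((¬on) → g)))
Before assert on → e: (on → e) ∧ (¬(((¬on) → g) → (¬((¬on) → g))))
Before assert ¬(¬g): g ∧ (on → e) ∧ (¬(((¬on) → g) → (¬((¬on) → g))))
Answer: WP = g ∧ (on → e) ∧ (¬(((¬on) → g) → (¬((¬on) → g))))


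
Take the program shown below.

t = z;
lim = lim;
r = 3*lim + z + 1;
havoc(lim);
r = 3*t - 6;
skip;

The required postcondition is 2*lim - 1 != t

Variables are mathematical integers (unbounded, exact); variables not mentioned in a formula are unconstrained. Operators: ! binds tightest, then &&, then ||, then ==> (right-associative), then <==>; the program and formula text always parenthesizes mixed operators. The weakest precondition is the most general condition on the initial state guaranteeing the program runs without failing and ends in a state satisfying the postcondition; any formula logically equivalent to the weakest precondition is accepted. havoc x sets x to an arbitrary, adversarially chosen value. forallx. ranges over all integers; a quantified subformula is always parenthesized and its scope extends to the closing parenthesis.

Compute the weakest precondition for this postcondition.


Working backward. After the program, the postcondition 2*lim - 1 != t must hold; in canonical form it is 2*lim != t + 1.
Before skip: 2*lim != t + 1
Before r := 3*t - 6: 2*lim != t + 1
Before havoc lim: forall lim_1. 2*lim_1 != t + 1
Before r := 3*lim + z + 1: forall lim_1. 2*lim_1 != t + 1
Before lim := lim: forall lim_1. 2*lim_1 != t + 1
Before t := z: forall lim_1. 2*lim_1 != z + 1
Answer: WP = forall lim_1. 2*lim_1 != z + 1


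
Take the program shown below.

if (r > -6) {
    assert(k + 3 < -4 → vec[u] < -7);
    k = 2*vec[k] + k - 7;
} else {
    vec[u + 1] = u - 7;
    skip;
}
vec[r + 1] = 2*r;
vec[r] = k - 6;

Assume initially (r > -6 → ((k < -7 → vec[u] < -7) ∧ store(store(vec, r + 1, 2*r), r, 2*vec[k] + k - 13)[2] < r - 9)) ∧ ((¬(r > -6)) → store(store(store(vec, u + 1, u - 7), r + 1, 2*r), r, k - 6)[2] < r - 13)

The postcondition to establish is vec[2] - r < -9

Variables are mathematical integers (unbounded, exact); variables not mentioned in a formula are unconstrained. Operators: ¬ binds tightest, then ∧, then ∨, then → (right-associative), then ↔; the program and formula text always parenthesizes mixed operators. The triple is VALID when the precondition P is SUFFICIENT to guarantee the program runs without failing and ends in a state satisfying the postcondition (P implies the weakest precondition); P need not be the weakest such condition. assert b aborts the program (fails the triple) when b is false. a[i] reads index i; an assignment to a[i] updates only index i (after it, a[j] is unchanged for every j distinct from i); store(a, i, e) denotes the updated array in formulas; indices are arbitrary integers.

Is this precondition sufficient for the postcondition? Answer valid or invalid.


Working backward. After the program, the postcondition vec[2] - r < -9 must hold; in canonical form it is vec[2] < r - 9.
Before vec[r] := k - 6: store(vec, r, k - 6)[2] < r - 9
Before vec[r + 1] := 2*r: store(store(vec, r + 1, 2*r), r, k - 6)[2] < r - 9
Then branch requires (k < -7 → vec[u] < -7) ∧ store(store(vec, r + 1, 2*r), r, 2*vec[k] + k - 13)[2] < r - 9; else branch requires store(store(store(vec, u + 1, u - 7), r + 1, 2*r), r, k - 6)[2] < r - 9.
Before the if: (r > -6 → ((k < -7 → vec[u] < -7) ∧ store(store(vec, r + 1, 2*r), r, 2*vec[k] + k - 13)[2] < r - 9)) ∧ ((¬(r > -6)) → store(store(store(vec, u + 1, u - 7), r + 1, 2*r), r, k - 6)[2] < r - 9)
The weakest precondition is (r > -6 → ((k < -7 → vec[u] < -7) ∧ store(store(vec, r + 1, 2*r), r, 2*vec[k] + k - 13)[2] < r - 9)) ∧ ((¬(r > -6)) → store(store(store(vec, u + 1, u - 7), r + 1, 2*r), r, k - 6)[2] < r - 9).
Check whether (r > -6 → ((k < -7 → vec[u] < -7) ∧ store(store(vec, r + 1, 2*r), r, 2*vec[k] + k - 13)[2] < r - 9)) ∧ ((¬(r > -6)) → store(store(store(vec, u + 1, u - 7), r + 1, 2*r), r, k - 6)[2] < r - 13) implies it.
Every state satisfying the precondition satisfies the weakest precondition: the implication holds.
Answer: valid


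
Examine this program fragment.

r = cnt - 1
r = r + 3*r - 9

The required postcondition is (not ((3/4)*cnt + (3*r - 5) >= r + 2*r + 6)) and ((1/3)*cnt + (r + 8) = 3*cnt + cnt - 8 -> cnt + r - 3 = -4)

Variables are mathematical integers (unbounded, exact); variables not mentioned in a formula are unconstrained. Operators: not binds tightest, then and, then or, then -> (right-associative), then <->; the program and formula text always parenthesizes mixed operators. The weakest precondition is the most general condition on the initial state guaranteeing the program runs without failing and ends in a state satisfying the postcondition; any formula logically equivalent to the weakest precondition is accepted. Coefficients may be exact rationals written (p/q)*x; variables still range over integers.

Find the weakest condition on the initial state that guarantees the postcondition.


Working backward. After the program, the postcondition (not ((3/4)*cnt + (3*r - 5) >= r + 2*r + 6)) and ((1/3)*cnt + (r + 8) = 3*cnt + cnt - 8 -> cnt + r - 3 = -4) must hold; in canonical form it is (not ((3/4)*cnt >= 11)) and (r = (11/3)*cnt - 16 -> cnt + r = -1).
Before r := r + 3*r - 9: (not ((3/4)*cnt >= 11)) and (4*r = (11/3)*cnt - 7 -> cnt + 4*r = 8)
Before r := cnt - 1: (not ((3/4)*cnt >= 11)) and ((1/3)*cnt = -3 -> 5*cnt = 12)
Answer: WP = (not ((3/4)*cnt >= 11)) and ((1/3)*cnt = -3 -> 5*cnt = 12)


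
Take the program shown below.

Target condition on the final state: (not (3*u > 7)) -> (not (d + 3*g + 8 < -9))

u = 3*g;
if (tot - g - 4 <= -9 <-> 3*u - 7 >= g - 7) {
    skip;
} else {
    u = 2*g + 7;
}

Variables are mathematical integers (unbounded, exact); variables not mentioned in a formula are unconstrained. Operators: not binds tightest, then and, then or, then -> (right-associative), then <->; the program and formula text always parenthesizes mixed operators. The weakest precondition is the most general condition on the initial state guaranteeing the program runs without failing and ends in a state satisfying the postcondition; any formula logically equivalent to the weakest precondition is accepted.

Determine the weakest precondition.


Working backward. After the program, the postcondition (not (3*u > 7)) -> (not (d + 3*g + 8 < -9)) must hold; in canonical form it is (not (3*u > 7)) -> (not (d + 3*g < -17)).
Then branch requires (not (3*u > 7)) -> (not (d + 3*g < -17)); else branch requires (not (6*g > -14)) -> (not (d + 3*g < -17)).
Before the if: ((tot <= g - 5 <-> 3*u >= g) -> ((not (3*u > 7)) -> (not (d + 3*g < -17)))) and ((not (tot <= g - 5 <-> 3*u >= g)) -> ((not (6*g > -14)) -> (not (d + 3*g < -17))))
Before u := 3*g: ((tot <= g - 5 <-> 8*g >= 0) -> ((not (9*g > 7)) -> (not (d + 3*g < -17)))) and ((not (tot <= g - 5 <-> 8*g >= 0)) -> ((not (6*g > -14)) -> (not (d + 3*g < -17))))
Answer: WP = ((tot <= g - 5 <-> 8*g >= 0) -> ((not (9*g > 7)) -> (not (d + 3*g < -17)))) and ((not (tot <= g - 5 <-> 8*g >= 0)) -> ((not (6*g > -14)) -> (not (d + 3*g < -17))))


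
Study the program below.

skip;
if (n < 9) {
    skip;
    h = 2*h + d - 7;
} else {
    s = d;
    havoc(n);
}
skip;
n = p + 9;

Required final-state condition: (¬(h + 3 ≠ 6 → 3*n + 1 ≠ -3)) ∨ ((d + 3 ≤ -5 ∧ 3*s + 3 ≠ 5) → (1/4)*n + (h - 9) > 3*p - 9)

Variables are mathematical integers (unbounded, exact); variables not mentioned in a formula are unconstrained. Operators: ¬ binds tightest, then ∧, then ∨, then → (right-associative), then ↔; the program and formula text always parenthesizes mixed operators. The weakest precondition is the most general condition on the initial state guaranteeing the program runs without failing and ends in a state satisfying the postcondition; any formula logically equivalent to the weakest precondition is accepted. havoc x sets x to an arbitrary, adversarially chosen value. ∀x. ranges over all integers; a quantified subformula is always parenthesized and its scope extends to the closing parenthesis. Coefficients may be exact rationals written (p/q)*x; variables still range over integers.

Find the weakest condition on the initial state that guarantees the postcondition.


Working backward. After the program, the postcondition (¬(h + 3 ≠ 6 → 3*n + 1 ≠ -3)) ∨ ((d + 3 ≤ -5 ∧ 3*s + 3 ≠ 5) → (1/4)*n + (h - 9) > 3*p - 9) must hold; in canonical form it is (¬(h ≠ 3 → 3*n ≠ -4)) ∨ ((d ≤ -8 ∧ 3*s ≠ 2) → h + (1/4)*n > 3*p).
Before n := p + 9: (¬(h ≠ 3 → 3*p ≠ -31)) ∨ ((d ≤ -8 ∧ 3*s ≠ 2) → h > (11/4)*p - 9/4)
Before skip: (¬(h ≠ 3 → 3*p ≠ -31)) ∨ ((d ≤ -8 ∧ 3*s ≠ 2) → h > (11/4)*p - 9/4)
Then branch requires (¬(d + 2*h ≠ 10 → 3*p ≠ -31)) ∨ ((d ≤ -8 ∧ 3*s ≠ 2) → d + 2*h > (11/4)*p + 19/4); else branch requires (¬(h ≠ 3 → 3*p ≠ -31)) ∨ ((d ≤ -8 ∧ 3*d ≠ 2) → h > (11/4)*p - 9/4).
Before the if: (n < 9 → ((¬(d + 2*h ≠ 10 → 3*p ≠ -31)) ∨ ((d ≤ -8 ∧ 3*s ≠ 2) → d + 2*h > (11/4)*p + 19/4))) ∧ ((¬(n < 9)) → ((¬(h ≠ 3 → 3*p ≠ -31)) ∨ ((d ≤ -8 ∧ 3*d ≠ 2) → h > (11/4)*p - 9/4)))
Before skip: (n < 9 → ((¬(d + 2*h ≠ 10 → 3*p ≠ -31)) ∨ ((d ≤ -8 ∧ 3*s ≠ 2) → d + 2*h > (11/4)*p + 19/4))) ∧ ((¬(n < 9)) → ((¬(h ≠ 3 → 3*p ≠ -31)) ∨ ((d ≤ -8 ∧ 3*d ≠ 2) → h > (11/4)*p - 9/4)))
Answer: WP = (n < 9 → ((¬(d + 2*h ≠ 10 → 3*p ≠ -31)) ∨ ((d ≤ -8 ∧ 3*s ≠ 2) → d + 2*h > (11/4)*p + 19/4))) ∧ ((¬(n < 9)) → ((¬(h ≠ 3 → 3*p ≠ -31)) ∨ ((d ≤ -8 ∧ 3*d ≠ 2) → h > (11/4)*p - 9/4)))


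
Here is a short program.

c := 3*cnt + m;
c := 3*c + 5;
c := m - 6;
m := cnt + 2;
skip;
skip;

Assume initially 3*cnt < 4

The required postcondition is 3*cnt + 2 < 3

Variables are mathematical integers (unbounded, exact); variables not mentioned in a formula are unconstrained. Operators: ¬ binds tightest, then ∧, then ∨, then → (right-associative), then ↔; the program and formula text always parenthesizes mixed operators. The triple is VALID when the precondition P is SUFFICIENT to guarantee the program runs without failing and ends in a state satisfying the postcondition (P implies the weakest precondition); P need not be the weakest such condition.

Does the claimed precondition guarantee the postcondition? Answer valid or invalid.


Working backward. After the program, the postcondition 3*cnt + 2 < 3 must hold; in canonical form it is 3*cnt < 1.
Before skip: 3*cnt < 1
Before skip: 3*cnt < 1
Before m := cnt + 2: 3*cnt < 1
Before c := m - 6: 3*cnt < 1
Before c := 3*c + 5: 3*cnt < 1
Before c := 3*cnt + m: 3*cnt < 1
The weakest precondition is 3*cnt < 1.
Check whether 3*cnt < 4 implies it.
Countermodel: at the initial state cnt = 1, the precondition holds but the weakest precondition fails.
Answer: invalid


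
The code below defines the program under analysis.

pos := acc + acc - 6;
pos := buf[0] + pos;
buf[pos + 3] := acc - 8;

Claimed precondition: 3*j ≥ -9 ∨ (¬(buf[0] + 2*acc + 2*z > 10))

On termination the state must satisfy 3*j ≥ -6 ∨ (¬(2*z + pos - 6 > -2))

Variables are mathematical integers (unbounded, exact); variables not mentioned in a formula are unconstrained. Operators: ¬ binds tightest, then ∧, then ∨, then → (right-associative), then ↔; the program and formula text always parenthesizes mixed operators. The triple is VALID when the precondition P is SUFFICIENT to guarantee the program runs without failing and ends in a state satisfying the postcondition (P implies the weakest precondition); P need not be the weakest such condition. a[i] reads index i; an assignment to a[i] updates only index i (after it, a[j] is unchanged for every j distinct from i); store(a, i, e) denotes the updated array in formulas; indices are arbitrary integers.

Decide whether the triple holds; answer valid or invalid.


Working backward. After the program, the postcondition 3*j ≥ -6 ∨ (¬(2*z + pos - 6 > -2)) must hold; in canonical form it is 3*j ≥ -6 ∨ (¬(pos + 2*z > 4)).
Before buf[pos + 3] := acc - 8: 3*j ≥ -6 ∨ (¬(pos + 2*z > 4))
Before pos := buf[0] + pos: 3*j ≥ -6 ∨ (¬(buf[0] + pos + 2*z > 4))
Before pos := acc + acc - 6: 3*j ≥ -6 ∨ (¬(buf[0] + 2*acc + 2*z > 10))
The weakest precondition is 3*j ≥ -6 ∨ (¬(buf[0] + 2*acc + 2*z > 10)).
Check whether 3*j ≥ -9 ∨ (¬(buf[0] + 2*acc + 2*z > 10)) implies it.
Countermodel: at the initial state acc = 0, buf = {[0] = 11, elsewhere 11}, j = -3, z = 0, the precondition holds but the weakest precondition fails.
Answer: invalid


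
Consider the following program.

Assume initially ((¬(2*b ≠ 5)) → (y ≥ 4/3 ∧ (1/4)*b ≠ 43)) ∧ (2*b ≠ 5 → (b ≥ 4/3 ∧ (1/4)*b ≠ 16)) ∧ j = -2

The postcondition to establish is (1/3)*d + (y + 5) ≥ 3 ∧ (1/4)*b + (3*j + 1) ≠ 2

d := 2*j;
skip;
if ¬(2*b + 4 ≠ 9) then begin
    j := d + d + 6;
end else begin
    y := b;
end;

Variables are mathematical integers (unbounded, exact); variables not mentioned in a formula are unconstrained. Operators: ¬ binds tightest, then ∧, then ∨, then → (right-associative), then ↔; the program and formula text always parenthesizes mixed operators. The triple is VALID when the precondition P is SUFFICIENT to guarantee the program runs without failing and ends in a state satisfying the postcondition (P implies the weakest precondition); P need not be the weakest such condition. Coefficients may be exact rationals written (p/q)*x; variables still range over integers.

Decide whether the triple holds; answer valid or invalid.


Working backward. After the program, the postcondition (1/3)*d + (y + 5) ≥ 3 ∧ (1/4)*b + (3*j + 1) ≠ 2 must hold; in canonical form it is (1/3)*d + y ≥ -2 ∧ (1/4)*b + 3*j ≠ 1.
Then branch requires (1/3)*d + y ≥ -2 ∧ (1/4)*b + 6*d ≠ -17; else branch requires b + (1/3)*d ≥ -2 ∧ (1/4)*b + 3*j ≠ 1.
Before the if: ((¬(2*b ≠ 5)) → ((1/3)*d + y ≥ -2 ∧ (1/4)*b + 6*d ≠ -17)) ∧ (2*b ≠ 5 → (b + (1/3)*d ≥ -2 ∧ (1/4)*b + 3*j ≠ 1))
Before skip: ((¬(2*b ≠ 5)) → ((1/3)*d + y ≥ -2 ∧ (1/4)*b + 6*d ≠ -17)) ∧ (2*b ≠ 5 → (b + (1/3)*d ≥ -2 ∧ (1/4)*b + 3*j ≠ 1))
Before d := 2*j: ((¬(2*b ≠ 5)) → ((2/3)*j + y ≥ -2 ∧ (1/4)*b + 12*j ≠ -17)) ∧ (2*b ≠ 5 → (b + (2/3)*j ≥ -2 ∧ (1/4)*b + 3*j ≠ 1))
The weakest precondition is ((¬(2*b ≠ 5)) → ((2/3)*j + y ≥ -2 ∧ (1/4)*b + 12*j ≠ -17)) ∧ (2*b ≠ 5 → (b + (2/3)*j ≥ -2 ∧ (1/4)*b + 3*j ≠ 1)).
Check whether ((¬(2*b ≠ 5)) → (y ≥ 4/3 ∧ (1/4)*b ≠ 43)) ∧ (2*b ≠ 5 → (b ≥ 4/3 ∧ (1/4)*b ≠ 16)) ∧ j = -2 implies it.
Countermodel: at the initial state b = 28, j = -2, y = 0, the precondition holds but the weakest precondition fails.
Answer: invalid


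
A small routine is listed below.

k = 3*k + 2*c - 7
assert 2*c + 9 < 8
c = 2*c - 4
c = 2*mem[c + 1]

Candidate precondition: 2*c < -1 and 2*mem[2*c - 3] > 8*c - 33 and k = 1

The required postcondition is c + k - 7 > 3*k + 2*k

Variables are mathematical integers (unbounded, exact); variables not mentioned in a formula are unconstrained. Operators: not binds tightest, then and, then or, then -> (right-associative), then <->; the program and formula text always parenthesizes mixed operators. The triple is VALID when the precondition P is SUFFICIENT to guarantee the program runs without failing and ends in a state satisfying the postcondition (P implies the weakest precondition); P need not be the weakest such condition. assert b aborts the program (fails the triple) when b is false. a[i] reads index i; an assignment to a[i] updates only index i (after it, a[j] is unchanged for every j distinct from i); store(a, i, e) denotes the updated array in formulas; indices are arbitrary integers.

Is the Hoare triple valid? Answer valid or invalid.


Working backward. After the program, the postcondition c + k - 7 > 3*k + 2*k must hold; in canonical form it is c > 4*k + 7.
Before c := 2*mem[c + 1]: 2*mem[c + 1] > 4*k + 7
Before c := 2*c - 4: 2*mem[2*c - 3] > 4*k + 7
Before assert 2*c + 9 < 8: 2*c < -1 and 2*mem[2*c - 3] > 4*k + 7
Before k := 3*k + 2*c - 7: 2*c < -1 and 2*mem[2*c - 3] > 8*c + 12*k - 21
The weakest precondition is 2*c < -1 and 2*mem[2*c - 3] > 8*c + 12*k - 21.
Check whether 2*c < -1 and 2*mem[2*c - 3] > 8*c - 33 and k = 1 implies it.
Countermodel: at the initial state c = -1, k = 1, mem = {[-5] = -9, elsewhere -9}, the precondition holds but the weakest precondition fails.
Answer: invalid


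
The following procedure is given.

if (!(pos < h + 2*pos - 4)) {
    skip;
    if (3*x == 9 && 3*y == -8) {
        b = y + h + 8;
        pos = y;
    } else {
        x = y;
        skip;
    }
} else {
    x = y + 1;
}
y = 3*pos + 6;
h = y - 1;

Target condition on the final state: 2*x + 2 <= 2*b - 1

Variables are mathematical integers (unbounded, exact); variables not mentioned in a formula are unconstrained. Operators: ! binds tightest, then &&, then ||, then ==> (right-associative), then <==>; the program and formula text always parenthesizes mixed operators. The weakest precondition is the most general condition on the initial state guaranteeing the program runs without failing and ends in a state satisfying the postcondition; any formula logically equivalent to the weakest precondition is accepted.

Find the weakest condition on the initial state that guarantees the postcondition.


Working backward. After the program, the postcondition 2*x + 2 <= 2*b - 1 must hold; in canonical form it is 2*x <= 2*b - 3.
Before h := y - 1: 2*x <= 2*b - 3
Before y := 3*pos + 6: 2*x <= 2*b - 3
Then branch requires ((3*x == 9 && 3*y == -8) ==> 2*x <= 2*h + 2*y + 13) && ((!(3*x == 9 && 3*y == -8)) ==> 2*y <= 2*b - 3); else branch requires 2*y <= 2*b - 5.
Before the if: ((!(h + pos > 4)) ==> (((3*x == 9 && 3*y == -8) ==> 2*x <= 2*h + 2*y + 13) && ((!(3*x == 9 && 3*y == -8)) ==> 2*y <= 2*b - 3))) && (h + pos > 4 ==> 2*y <= 2*b - 5)
Answer: WP = ((!(h + pos > 4)) ==> (((3*x == 9 && 3*y == -8) ==> 2*x <= 2*h + 2*y + 13) && ((!(3*x == 9 && 3*y == -8)) ==> 2*y <= 2*b - 3))) && (h + pos > 4 ==> 2*y <= 2*b - 5)


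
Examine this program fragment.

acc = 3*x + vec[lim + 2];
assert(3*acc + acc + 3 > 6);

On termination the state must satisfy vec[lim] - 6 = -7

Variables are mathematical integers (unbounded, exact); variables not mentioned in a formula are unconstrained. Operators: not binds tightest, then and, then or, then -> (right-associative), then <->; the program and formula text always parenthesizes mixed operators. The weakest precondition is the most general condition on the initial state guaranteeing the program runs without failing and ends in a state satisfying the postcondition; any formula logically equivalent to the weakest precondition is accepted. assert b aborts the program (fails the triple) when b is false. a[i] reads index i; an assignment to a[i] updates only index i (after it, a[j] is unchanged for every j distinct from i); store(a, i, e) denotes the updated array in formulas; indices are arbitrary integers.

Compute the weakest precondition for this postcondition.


Working backward. After the program, the postcondition vec[lim] - 6 = -7 must hold; in canonical form it is vec[lim] = -1.
Before assert 3*acc + acc + 3 > 6: 4*acc > 3 and vec[lim] = -1
Before acc := 3*x + vec[lim + 2]: 4*vec[lim + 2] + 12*x > 3 and vec[lim] = -1
Answer: WP = 4*vec[lim + 2] + 12*x > 3 and vec[lim] = -1


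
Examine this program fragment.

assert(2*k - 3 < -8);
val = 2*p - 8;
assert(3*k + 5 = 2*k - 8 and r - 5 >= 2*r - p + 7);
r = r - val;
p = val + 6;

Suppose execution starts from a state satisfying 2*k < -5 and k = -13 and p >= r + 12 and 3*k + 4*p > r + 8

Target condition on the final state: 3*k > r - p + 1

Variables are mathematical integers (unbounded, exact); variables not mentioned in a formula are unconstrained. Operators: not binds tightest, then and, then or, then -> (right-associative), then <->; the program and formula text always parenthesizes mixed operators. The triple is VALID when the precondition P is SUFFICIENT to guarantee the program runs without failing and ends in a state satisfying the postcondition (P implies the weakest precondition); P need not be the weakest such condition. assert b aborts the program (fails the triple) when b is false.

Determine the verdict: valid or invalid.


Working backward. After the program, the postcondition 3*k > r - p + 1 must hold; in canonical form it is 3*k + p > r + 1.
Before p := val + 6: 3*k + val > r - 5
Before r := r - val: 3*k + 2*val > r - 5
Before assert 3*k + 5 = 2*k - 8 and r - 5 >= 2*r - p + 7: k = -13 and p >= r + 12 and 3*k + 2*val > r - 5
Before val := 2*p - 8: k = -13 and p >= r + 12 and 3*k + 4*p > r + 11
Before assert 2*k - 3 < -8: 2*k < -5 and k = -13 and p >= r + 12 and 3*k + 4*p > r + 11
The weakest precondition is 2*k < -5 and k = -13 and p >= r + 12 and 3*k + 4*p > r + 11.
Check whether 2*k < -5 and k = -13 and p >= r + 12 and 3*k + 4*p > r + 8 implies it.
Countermodel: at the initial state k = -13, p = 0, r = -48, the precondition holds but the weakest precondition fails.
Answer: invalid


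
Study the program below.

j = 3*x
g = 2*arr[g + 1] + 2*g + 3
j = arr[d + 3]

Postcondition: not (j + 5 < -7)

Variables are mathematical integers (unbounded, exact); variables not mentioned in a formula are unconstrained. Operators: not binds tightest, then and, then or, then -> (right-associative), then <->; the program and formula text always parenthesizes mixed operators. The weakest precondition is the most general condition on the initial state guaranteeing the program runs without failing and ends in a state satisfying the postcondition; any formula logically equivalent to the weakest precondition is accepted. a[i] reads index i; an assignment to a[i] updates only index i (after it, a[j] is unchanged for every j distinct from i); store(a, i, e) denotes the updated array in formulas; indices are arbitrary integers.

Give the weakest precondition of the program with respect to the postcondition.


Working backward. After the program, the postcondition not (j + 5 < -7) must hold; in canonical form it is not (j < -12).
Before j := arr[d + 3]: not (arr[d + 3] < -12)
Before g := 2*arr[g + 1] + 2*g + 3: not (arr[d + 3] < -12)
Before j := 3*x: not (arr[d + 3] < -12)
Answer: WP = not (arr[d + 3] < -12)


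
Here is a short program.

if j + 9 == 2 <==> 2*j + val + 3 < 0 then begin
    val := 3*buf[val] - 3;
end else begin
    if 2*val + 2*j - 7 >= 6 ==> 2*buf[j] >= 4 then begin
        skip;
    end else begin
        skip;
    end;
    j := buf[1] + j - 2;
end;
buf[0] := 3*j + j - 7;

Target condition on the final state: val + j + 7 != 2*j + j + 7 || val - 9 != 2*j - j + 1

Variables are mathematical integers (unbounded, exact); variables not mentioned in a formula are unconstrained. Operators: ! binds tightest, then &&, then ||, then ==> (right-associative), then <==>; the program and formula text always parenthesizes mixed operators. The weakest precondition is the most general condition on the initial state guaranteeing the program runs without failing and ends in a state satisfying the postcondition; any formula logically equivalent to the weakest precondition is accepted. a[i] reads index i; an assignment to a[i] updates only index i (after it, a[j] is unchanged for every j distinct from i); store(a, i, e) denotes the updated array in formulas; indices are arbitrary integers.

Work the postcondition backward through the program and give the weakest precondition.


Working backward. After the program, the postcondition val + j + 7 != 2*j + j + 7 || val - 9 != 2*j - j + 1 must hold; in canonical form it is val != 2*j || val != j + 10.
Before buf[0] := 3*j + j - 7: val != 2*j || val != j + 10
Then branch requires 3*buf[val] != 2*j + 3 || 3*buf[val] != j + 13; else branch requires ((2*j + 2*val >= 13 ==> 2*buf[j] >= 4) ==> (val != 2*buf[1] + 2*j - 4 || val != buf[1] + j + 8)) && ((!(2*j + 2*val >= 13 ==> 2*buf[j] >= 4)) ==> (val != 2*buf[1] + 2*j - 4 || val != buf[1] + j + 8)).
Before the if: ((j == -7 <==> 2*j + val < -3) ==> (3*buf[val] != 2*j + 3 || 3*buf[val] != j + 13)) && ((!(j == -7 <==> 2*j + val < -3)) ==> (((2*j + 2*val >= 13 ==> 2*buf[j] >= 4) ==> (val != 2*buf[1] + 2*j - 4 || val != buf[1] + j + 8)) && ((!(2*j + 2*val >= 13 ==> 2*buf[j] >= 4)) ==> (val != 2*buf[1] + 2*j - 4 || val != buf[1] + j + 8))))
Answer: WP = ((j == -7 <==> 2*j + val < -3) ==> (3*buf[val] != 2*j + 3 || 3*buf[val] != j + 13)) && ((!(j == -7 <==> 2*j + val < -3)) ==> (((2*j + 2*val >= 13 ==> 2*buf[j] >= 4) ==> (val != 2*buf[1] + 2*j - 4 || val != buf[1] + j + 8)) && ((!(2*j + 2*val >= 13 ==> 2*buf[j] >= 4)) ==> (val != 2*buf[1] + 2*j - 4 || val != buf[1] + j + 8))))


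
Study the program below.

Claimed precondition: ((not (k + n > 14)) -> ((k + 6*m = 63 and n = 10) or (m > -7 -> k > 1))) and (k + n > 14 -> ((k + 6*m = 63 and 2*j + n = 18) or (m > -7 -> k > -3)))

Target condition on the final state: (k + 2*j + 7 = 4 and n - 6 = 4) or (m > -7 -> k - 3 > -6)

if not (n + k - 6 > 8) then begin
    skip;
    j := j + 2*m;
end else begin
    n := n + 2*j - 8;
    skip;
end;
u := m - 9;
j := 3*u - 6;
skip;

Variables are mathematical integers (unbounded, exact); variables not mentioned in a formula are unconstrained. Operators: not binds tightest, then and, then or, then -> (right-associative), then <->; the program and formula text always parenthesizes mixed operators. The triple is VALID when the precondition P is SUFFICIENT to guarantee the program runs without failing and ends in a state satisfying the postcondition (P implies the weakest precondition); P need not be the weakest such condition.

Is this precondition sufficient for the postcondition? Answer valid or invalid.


Working backward. After the program, the postcondition (k + 2*j + 7 = 4 and n - 6 = 4) or (m > -7 -> k - 3 > -6) must hold; in canonical form it is (2*j + k = -3 and n = 10) or (m > -7 -> k > -3).
Before skip: (2*j + k = -3 and n = 10) or (m > -7 -> k > -3)
Before j := 3*u - 6: (k + 6*u = 9 and n = 10) or (m > -7 -> k > -3)
Before u := m - 9: (k + 6*m = 63 and n = 10) or (m > -7 -> k > -3)
Then branch requires (k + 6*m = 63 and n = 10) or (m > -7 -> k > -3); else branch requires (k + 6*m = 63 and 2*j + n = 18) or (m > -7 -> k > -3).
Before the if: ((not (k + n > 14)) -> ((k + 6*m = 63 and n = 10) or (m > -7 -> k > -3))) and (k + n > 14 -> ((k + 6*m = 63 and 2*j + n = 18) or (m > -7 -> k > -3)))
The weakest precondition is ((not (k + n > 14)) -> ((k + 6*m = 63 and n = 10) or (m > -7 -> k > -3))) and (k + n > 14 -> ((k + 6*m = 63 and 2*j + n = 18) or (m > -7 -> k > -3))).
Check whether ((not (k + n > 14)) -> ((k + 6*m = 63 and n = 10) or (m > -7 -> k > 1))) and (k + n > 14 -> ((k + 6*m = 63 and 2*j + n = 18) or (m > -7 -> k > -3))) implies it.
Every state satisfying the precondition satisfies the weakest precondition: the implication holds.
Answer: valid


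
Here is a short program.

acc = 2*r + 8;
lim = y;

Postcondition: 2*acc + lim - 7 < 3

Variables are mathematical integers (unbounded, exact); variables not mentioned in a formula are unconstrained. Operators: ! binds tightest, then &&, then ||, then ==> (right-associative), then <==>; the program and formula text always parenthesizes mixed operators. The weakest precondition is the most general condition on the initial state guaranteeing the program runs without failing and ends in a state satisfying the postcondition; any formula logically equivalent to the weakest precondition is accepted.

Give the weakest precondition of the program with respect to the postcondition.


Working backward. After the program, the postcondition 2*acc + lim - 7 < 3 must hold; in canonical form it is 2*acc + lim < 10.
Before lim := y: 2*acc + y < 10
Before acc := 2*r + 8: 4*r + y < -6
Answer: WP = 4*r + y < -6


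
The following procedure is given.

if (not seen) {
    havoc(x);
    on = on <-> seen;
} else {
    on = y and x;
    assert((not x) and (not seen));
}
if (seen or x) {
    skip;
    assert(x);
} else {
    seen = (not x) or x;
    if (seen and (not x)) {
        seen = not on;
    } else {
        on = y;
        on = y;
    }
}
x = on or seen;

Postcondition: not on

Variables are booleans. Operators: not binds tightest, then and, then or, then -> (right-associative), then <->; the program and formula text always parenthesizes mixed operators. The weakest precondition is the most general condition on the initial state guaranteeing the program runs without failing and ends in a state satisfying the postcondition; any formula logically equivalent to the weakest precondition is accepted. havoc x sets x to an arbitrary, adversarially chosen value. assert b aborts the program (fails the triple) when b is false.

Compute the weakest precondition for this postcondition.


Working backward. After the program, not on must hold.
Before x := on or seen: not on
Then branch requires x and (not on); else branch requires ((not x) -> (not on)) and (x -> (not y)).
Before the if: ((seen or x) -> (x and (not on))) and ((not (seen or x)) -> (((not x) -> (not on)) and (x -> (not y))))
Then branch requires (not (on <-> seen)) and (not seen) and ((not seen) -> (not (on <-> seen))); else branch requires (not x) and (not seen) and ((seen or x) -> (x and (not (y and x)))) and ((not (seen or x)) -> (((not x) -> (not (y and x))) and (x -> (not y)))).
Before the if: ((not seen) -> ((not (on <-> seen)) and (not seen) and ((not seen) -> (not (on <-> seen))))) and (seen -> ((not x) and (not seen) and ((seen or x) -> (x and (not (y and x)))) and ((not (seen or x)) -> (((not x) -> (not (y and x))) and (x -> (not y))))))
Answer: WP = ((not seen) -> ((not (on <-> seen)) and (not seen) and ((not seen) -> (not (on <-> seen))))) and (seen -> ((not x) and (not seen) and ((seen or x) -> (x and (not (y and x)))) and ((not (seen or x)) -> (((not x) -> (not (y and x))) and (x -> (not y))))))


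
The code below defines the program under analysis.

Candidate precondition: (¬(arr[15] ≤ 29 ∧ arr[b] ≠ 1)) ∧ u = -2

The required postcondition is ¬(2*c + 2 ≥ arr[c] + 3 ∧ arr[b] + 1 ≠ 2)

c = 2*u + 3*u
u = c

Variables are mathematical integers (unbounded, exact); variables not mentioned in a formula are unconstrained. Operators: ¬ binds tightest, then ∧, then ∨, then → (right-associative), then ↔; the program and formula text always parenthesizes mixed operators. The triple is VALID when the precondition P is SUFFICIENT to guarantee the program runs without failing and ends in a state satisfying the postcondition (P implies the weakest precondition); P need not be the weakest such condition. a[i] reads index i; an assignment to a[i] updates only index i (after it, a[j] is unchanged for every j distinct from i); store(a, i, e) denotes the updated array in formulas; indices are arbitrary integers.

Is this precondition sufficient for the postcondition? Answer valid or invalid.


Working backward. After the program, the postcondition ¬(2*c + 2 ≥ arr[c] + 3 ∧ arr[b] + 1 ≠ 2) must hold; in canonical form it is ¬(2*c ≥ arr[c] + 1 ∧ arr[b] ≠ 1).
Before u := c: ¬(2*c ≥ arr[c] + 1 ∧ arr[b] ≠ 1)
Before c := 2*u + 3*u: ¬(10*u ≥ arr[5*u] + 1 ∧ arr[b] ≠ 1)
The weakest precondition is ¬(10*u ≥ arr[5*u] + 1 ∧ arr[b] ≠ 1).
Check whether (¬(arr[15] ≤ 29 ∧ arr[b] ≠ 1)) ∧ u = -2 implies it.
Countermodel: at the initial state arr = {[-10] = -21, [2] = 3, [15] = 30, elsewhere 30}, b = 2, u = -2, the precondition holds but the weakest precondition fails.
Answer: invalid


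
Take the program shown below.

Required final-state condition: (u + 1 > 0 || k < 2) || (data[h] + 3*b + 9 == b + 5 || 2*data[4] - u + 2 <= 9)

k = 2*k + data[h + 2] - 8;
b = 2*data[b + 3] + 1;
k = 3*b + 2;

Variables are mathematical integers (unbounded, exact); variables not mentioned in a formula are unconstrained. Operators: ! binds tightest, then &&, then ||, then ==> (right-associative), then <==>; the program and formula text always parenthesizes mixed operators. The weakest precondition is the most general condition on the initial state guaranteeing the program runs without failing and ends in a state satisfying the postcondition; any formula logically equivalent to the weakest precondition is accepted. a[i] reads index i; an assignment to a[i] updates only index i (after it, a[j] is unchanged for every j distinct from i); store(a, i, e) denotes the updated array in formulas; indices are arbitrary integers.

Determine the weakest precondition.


Working backward. After the program, the postcondition (u + 1 > 0 || k < 2) || (data[h] + 3*b + 9 == b + 5 || 2*data[4] - u + 2 <= 9) must hold; in canonical form it is u > -1 || k < 2 || data[h] + 2*b == -4 || 2*data[4] <= u + 7.
Before k := 3*b + 2: u > -1 || 3*b < 0 || data[h] + 2*b == -4 || 2*data[4] <= u + 7
Before b := 2*data[b + 3] + 1: u > -1 || 6*data[b + 3] < -3 || 4*data[b + 3] + data[h] == -6 || 2*data[4] <= u + 7
Before k := 2*k + data[h + 2] - 8: u > -1 || 6*data[b + 3] < -3 || 4*data[b + 3] + data[h] == -6 || 2*data[4] <= u + 7
Answer: WP = u > -1 || 6*data[b + 3] < -3 || 4*data[b + 3] + data[h] == -6 || 2*data[4] <= u + 7


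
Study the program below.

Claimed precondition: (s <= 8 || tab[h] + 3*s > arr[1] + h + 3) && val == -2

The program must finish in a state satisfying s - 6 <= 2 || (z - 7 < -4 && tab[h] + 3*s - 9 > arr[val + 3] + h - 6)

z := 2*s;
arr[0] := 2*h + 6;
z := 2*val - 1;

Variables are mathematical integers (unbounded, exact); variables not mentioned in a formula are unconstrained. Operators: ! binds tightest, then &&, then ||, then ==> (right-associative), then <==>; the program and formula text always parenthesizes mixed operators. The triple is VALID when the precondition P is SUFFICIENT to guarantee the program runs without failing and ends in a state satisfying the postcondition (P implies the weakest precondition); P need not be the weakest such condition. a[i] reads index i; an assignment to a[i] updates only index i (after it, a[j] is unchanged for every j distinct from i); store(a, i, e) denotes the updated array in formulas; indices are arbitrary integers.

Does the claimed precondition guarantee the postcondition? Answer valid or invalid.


Working backward. After the program, the postcondition s - 6 <= 2 || (z - 7 < -4 && tab[h] + 3*s - 9 > arr[val + 3] + h - 6) must hold; in canonical form it is s <= 8 || (z < 3 && tab[h] + 3*s > arr[val + 3] + h + 3).
Before z := 2*val - 1: s <= 8 || (2*val < 4 && tab[h] + 3*s > arr[val + 3] + h + 3)
Before arr[0] := 2*h + 6: s <= 8 || (2*val < 4 && tab[h] + 3*s > store(arr, 0, 2*h + 6)[val + 3] + h + 3)
Before z := 2*s: s <= 8 || (2*val < 4 && tab[h] + 3*s > store(arr, 0, 2*h + 6)[val + 3] + h + 3)
The weakest precondition is s <= 8 || (2*val < 4 && tab[h] + 3*s > store(arr, 0, 2*h + 6)[val + 3] + h + 3).
Check whether (s <= 8 || tab[h] + 3*s > arr[1] + h + 3) && val == -2 implies it.
Every state satisfying the precondition satisfies the weakest precondition: the implication holds.
Answer: valid


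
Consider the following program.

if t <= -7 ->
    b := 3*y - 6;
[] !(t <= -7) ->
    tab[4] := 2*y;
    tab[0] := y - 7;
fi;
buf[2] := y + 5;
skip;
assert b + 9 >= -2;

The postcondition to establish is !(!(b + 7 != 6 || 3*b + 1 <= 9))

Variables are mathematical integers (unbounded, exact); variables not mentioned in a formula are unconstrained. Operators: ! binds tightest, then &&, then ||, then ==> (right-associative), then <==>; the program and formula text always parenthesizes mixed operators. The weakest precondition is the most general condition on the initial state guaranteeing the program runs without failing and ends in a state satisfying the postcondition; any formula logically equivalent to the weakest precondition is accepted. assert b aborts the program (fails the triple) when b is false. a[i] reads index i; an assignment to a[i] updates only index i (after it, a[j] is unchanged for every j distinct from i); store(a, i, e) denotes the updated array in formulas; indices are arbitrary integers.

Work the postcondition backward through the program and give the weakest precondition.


Working backward. After the program, the postcondition !(!(b + 7 != 6 || 3*b + 1 <= 9)) must hold; in canonical form it is b != -1 || 3*b <= 8.
Before assert b + 9 >= -2: b >= -11 && (b != -1 || 3*b <= 8)
Before skip: b >= -11 && (b != -1 || 3*b <= 8)
Before buf[2] := y + 5: b >= -11 && (b != -1 || 3*b <= 8)
Then branch requires 3*y >= -5 && (3*y != 5 || 9*y <= 26); else branch requires b >= -11 && (b != -1 || 3*b <= 8).
Before the if: (t <= -7 ==> (3*y >= -5 && (3*y != 5 || 9*y <= 26))) && ((!(t <= -7)) ==> (b >= -11 && (b != -1 || 3*b <= 8)))
Answer: WP = (t <= -7 ==> (3*y >= -5 && (3*y != 5 || 9*y <= 26))) && ((!(t <= -7)) ==> (b >= -11 && (b != -1 || 3*b <= 8)))


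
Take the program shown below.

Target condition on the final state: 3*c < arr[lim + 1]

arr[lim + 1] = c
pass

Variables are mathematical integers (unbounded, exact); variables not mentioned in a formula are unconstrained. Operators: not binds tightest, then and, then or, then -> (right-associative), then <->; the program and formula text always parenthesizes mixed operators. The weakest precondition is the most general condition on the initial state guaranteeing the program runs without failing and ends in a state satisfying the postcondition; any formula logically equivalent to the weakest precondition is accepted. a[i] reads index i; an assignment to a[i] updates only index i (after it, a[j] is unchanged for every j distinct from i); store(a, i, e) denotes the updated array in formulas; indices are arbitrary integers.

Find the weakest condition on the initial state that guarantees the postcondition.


Working backward. After the program, 3*c < arr[lim + 1] must hold.
Before skip: 3*c < arr[lim + 1]
Before arr[lim + 1] := c: 3*c < store(arr, lim + 1, c)[lim + 1]
Answer: WP = 3*c < store(arr, lim + 1, c)[lim + 1]


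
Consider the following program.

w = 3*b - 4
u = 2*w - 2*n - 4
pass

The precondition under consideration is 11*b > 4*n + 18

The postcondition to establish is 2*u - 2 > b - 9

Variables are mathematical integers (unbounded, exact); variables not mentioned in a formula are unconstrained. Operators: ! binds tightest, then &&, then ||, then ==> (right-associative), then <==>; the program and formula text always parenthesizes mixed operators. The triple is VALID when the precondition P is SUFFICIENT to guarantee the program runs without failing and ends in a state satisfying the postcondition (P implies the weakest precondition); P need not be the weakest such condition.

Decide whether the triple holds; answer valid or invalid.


Working backward. After the program, the postcondition 2*u - 2 > b - 9 must hold; in canonical form it is 2*u > b - 7.
Before skip: 2*u > b - 7
Before u := 2*w - 2*n - 4: 4*w > b + 4*n + 1
Before w := 3*b - 4: 11*b > 4*n + 17
The weakest precondition is 11*b > 4*n + 17.
Check whether 11*b > 4*n + 18 implies it.
Every state satisfying the precondition satisfies the weakest precondition: the implication holds.
Answer: valid
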